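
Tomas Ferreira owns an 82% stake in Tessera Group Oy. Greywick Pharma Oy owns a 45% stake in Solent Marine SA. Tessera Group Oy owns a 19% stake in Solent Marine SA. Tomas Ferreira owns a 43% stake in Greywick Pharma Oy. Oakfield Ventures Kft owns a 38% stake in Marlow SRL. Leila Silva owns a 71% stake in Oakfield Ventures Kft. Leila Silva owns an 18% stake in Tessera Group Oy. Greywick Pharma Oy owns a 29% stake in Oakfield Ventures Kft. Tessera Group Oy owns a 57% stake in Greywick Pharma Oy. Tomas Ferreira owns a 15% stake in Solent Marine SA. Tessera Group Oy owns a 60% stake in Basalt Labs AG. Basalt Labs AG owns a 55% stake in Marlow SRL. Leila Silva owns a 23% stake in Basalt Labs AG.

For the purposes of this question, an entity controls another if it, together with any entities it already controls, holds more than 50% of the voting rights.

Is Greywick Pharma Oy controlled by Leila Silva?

Leila holds 71% of Oakfield, so Leila controls Oakfield.
Neither Leila nor any entity Leila controls holds any voting interest in Greywick.
So Leila does not control Greywick.

No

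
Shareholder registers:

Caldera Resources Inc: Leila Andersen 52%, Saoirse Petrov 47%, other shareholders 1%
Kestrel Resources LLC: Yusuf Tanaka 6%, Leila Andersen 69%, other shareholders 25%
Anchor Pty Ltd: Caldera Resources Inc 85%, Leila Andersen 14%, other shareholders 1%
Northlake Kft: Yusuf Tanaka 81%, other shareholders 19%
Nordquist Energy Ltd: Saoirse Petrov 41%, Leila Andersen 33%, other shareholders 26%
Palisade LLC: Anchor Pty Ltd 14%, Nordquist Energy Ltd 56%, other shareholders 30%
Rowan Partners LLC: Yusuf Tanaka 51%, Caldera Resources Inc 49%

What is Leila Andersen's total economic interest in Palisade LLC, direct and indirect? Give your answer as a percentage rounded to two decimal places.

26.63%

Leila reaches Palisade along 3 paths.
Via Caldera → Anchor: 52% × 85% × 14% = 6.188%.
Via Anchor: 14% × 14% = 1.96%.
Via Nordquist: 33% × 56% = 18.48%.
Total: 6.188% + 1.96% + 18.48% = 26.628%.
Rounded: 26.63%.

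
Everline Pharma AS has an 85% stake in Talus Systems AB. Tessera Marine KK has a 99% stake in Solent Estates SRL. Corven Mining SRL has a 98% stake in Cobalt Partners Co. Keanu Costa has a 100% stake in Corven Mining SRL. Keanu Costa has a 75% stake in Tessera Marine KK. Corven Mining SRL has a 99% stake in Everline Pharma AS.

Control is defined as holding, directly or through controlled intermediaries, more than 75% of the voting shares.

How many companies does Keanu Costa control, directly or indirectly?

4

Keanu holds 100% of Corven, so Keanu controls Corven.
Corven holds 98% of Cobalt, so Keanu controls Cobalt.
Corven holds 99% of Everline, so Keanu controls Everline.
Everline holds 85% of Talus, so Keanu controls Talus.
No other company's threshold is met.
Keanu controls 4 companies.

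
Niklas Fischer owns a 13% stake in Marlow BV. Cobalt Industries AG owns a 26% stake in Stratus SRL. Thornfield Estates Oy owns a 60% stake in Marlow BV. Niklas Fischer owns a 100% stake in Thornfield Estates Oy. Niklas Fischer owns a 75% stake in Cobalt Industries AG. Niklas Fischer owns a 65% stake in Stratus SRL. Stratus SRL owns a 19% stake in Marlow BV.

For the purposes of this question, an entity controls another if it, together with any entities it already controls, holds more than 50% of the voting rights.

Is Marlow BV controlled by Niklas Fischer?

Yes

Niklas holds 75% of Cobalt, so Niklas controls Cobalt.
Niklas and Cobalt together hold 65% + 26% = 91% of Stratus, so Niklas controls Stratus.
Niklas holds 100% of Thornfield, so Niklas controls Thornfield.
Niklas and Stratus and Thornfield together hold 13% + 19% + 60% = 92% of Marlow, so Niklas controls Marlow.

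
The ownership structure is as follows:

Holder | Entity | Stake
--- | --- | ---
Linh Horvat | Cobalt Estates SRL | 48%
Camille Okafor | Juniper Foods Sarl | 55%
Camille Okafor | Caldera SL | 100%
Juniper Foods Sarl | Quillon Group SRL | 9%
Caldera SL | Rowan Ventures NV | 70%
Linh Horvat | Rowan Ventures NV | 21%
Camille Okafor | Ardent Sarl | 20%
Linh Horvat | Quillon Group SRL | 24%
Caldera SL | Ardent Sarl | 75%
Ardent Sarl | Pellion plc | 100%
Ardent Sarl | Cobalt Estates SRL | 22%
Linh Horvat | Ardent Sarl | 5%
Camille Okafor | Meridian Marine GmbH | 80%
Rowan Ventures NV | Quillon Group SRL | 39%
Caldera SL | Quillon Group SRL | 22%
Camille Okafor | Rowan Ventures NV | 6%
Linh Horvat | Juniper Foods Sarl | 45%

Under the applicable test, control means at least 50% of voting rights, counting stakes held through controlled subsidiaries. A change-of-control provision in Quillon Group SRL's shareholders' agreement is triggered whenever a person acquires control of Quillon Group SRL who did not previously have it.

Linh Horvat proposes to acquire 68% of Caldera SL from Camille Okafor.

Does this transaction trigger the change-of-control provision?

The purchase adds only to Linh's holdings (Camille's stake shrinks), so Linh is the only person who could newly come to control Quillon.
Linh's largest direct stake is 48% in Cobalt, which does not meet the threshold, so Linh controls no company.
In Quillon, Linh's side holds only 24%, not ≥ 50%.
So before the transaction, Linh does not control Quillon.
After the purchase, Linh holds 68% of Caldera directly, and Camille's stake falls to 32%.
Linh holds 68% of Caldera, so Linh controls Caldera.
Caldera and Linh together hold 70% + 21% = 91% of Rowan, so Linh controls Rowan.
Rowan and Linh and Caldera together hold 39% + 24% + 22% = 85% of Quillon, so Linh controls Quillon.
Linh did not control Quillon before and does after, so the clause is triggered.

Yes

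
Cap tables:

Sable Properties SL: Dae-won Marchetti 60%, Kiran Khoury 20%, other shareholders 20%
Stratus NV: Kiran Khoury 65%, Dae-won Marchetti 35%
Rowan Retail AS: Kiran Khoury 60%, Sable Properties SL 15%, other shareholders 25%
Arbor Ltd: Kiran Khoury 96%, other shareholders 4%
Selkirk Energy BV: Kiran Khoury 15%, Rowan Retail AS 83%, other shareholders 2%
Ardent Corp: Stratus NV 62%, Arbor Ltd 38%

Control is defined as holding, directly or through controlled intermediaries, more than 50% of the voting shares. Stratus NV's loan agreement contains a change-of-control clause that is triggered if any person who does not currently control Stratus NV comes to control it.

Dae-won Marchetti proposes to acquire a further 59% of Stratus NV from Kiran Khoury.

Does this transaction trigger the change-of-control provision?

The purchase adds only to Dae-won's holdings (Kiran's stake shrinks), so Dae-won is the only person who could newly come to control Stratus.
Dae-won holds 60% of Sable, so Dae-won controls Sable.
In Stratus, Dae-won's side holds only 35%, not > 50%.
So before the transaction, Dae-won does not control Stratus.
After the purchase, Dae-won's direct stake in Stratus rises to 35% + 59% = 94%, and Kiran's stake falls to 6%.
Dae-won holds 94% of Stratus, so Dae-won controls Stratus.
Dae-won did not control Stratus before and does after, so the clause is triggered.

Yes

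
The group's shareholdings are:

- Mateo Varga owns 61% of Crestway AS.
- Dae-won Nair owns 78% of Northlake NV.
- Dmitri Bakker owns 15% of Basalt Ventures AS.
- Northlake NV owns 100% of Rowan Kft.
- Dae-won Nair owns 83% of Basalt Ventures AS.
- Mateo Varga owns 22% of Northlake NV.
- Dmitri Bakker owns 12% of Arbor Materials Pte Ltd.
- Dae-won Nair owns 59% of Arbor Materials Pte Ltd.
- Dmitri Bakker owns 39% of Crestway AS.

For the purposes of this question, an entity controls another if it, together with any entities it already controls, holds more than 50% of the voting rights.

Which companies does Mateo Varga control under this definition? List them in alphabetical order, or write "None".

Mateo holds 61% of Crestway, so Mateo controls Crestway.
No other company's threshold is met.

Crestway AS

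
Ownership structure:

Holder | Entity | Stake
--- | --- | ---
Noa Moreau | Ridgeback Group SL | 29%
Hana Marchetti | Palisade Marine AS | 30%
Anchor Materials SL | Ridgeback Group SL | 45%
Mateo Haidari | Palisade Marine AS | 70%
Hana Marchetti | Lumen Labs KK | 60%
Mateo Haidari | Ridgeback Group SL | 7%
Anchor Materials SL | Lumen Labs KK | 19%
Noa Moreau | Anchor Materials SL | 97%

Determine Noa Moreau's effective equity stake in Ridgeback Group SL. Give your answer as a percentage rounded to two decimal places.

72.65%

Noa reaches Ridgeback along 2 paths.
Via Anchor: 97% × 45% = 43.65%.
Direct stake: 29% = 29%.
Total: 43.65% + 29% = 72.65%.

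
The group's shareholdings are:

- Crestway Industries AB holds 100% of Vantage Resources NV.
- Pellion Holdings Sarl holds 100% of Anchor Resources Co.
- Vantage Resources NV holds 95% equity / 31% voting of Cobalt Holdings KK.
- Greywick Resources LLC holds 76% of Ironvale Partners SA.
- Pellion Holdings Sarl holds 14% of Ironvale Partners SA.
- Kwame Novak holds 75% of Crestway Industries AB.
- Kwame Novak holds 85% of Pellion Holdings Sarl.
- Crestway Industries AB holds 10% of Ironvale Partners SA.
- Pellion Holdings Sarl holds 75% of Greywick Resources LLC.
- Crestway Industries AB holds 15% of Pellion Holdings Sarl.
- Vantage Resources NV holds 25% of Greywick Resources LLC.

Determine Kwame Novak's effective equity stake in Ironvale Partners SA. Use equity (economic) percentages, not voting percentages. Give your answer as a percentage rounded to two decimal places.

90.09%

Kwame reaches Ironvale along 6 paths.
Via Crestway → Vantage → Greywick: 75% × 100% × 25% × 76% = 14.25%.
Via Crestway → Pellion → Greywick: 75% × 15% × 75% × 76% = 6.4125%.
Via Pellion → Greywick: 85% × 75% × 76% = 48.45%.
Via Crestway → Pellion: 75% × 15% × 14% = 1.575%.
Via Pellion: 85% × 14% = 11.9%.
Via Crestway: 75% × 10% = 7.5%.
Total: 14.25% + 6.4125% + 48.45% + 1.575% + 11.9% + 7.5% = 90.0875%.
Rounded: 90.09%.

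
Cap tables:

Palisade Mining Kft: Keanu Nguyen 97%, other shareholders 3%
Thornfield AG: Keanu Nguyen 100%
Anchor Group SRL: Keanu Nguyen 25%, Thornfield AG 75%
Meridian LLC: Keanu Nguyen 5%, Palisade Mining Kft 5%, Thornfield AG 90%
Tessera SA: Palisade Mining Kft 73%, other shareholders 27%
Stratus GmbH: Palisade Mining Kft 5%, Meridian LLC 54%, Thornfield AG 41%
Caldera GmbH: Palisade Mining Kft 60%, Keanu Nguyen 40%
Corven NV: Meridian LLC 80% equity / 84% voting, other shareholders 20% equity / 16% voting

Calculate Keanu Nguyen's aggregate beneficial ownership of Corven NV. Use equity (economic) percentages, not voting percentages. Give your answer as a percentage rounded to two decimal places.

79.88%

Keanu reaches Corven along 3 paths.
Via Meridian: 5% × 80% = 4%.
Via Palisade → Meridian: 97% × 5% × 80% = 3.88%.
Via Thornfield → Meridian: 100% × 90% × 80% = 72%.
Total: 4% + 3.88% + 72% = 79.88%.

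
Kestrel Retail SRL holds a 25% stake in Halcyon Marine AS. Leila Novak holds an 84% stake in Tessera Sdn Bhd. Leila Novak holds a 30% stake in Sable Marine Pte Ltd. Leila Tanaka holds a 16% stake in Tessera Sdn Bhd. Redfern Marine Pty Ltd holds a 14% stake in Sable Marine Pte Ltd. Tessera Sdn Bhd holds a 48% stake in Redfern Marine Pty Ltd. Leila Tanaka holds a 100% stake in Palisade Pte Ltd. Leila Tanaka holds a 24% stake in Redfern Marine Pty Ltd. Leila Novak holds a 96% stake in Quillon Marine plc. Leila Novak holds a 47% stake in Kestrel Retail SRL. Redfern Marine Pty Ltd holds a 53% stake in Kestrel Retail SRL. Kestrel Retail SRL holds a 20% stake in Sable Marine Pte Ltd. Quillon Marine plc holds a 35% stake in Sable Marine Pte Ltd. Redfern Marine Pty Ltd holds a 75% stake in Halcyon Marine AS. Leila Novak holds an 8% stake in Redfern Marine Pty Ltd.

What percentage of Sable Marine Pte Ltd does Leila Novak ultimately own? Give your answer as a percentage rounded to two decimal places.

Leila Novak reaches Sable along 7 paths.
Via Quillon: 96% × 35% = 33.6%.
Direct stake: 30% = 30%.
Via Tessera → Redfern → Kestrel: 84% × 48% × 53% × 20% = 4.27392%.
Via Redfern → Kestrel: 8% × 53% × 20% = 0.848%.
Via Kestrel: 47% × 20% = 9.4%.
Via Tessera → Redfern: 84% × 48% × 14% = 5.6448%.
Via Redfern: 8% × 14% = 1.12%.
Total: 33.6% + 30% + 4.27392% + 0.848% + 9.4% + 5.6448% + 1.12% = 84.88672%.
Rounded: 84.89%.

84.89%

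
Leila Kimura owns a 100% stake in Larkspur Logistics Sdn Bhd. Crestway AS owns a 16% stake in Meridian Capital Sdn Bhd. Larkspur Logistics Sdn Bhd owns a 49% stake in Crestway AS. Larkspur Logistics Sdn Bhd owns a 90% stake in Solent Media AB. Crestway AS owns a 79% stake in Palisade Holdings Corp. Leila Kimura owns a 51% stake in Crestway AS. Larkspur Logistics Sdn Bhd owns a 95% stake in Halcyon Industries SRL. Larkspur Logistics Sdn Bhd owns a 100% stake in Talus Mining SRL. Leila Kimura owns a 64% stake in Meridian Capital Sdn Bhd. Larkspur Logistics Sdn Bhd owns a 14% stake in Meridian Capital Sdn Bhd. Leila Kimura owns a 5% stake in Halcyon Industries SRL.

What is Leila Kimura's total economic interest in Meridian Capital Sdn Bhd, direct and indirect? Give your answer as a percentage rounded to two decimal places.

94.00%

Leila reaches Meridian along 4 paths.
Direct stake: 64% = 64%.
Via Crestway: 51% × 16% = 8.16%.
Via Larkspur → Crestway: 100% × 49% × 16% = 7.84%.
Via Larkspur: 100% × 14% = 14%.
Total: 64% + 8.16% + 7.84% + 14% = 94%.
Rounded: 94.00%.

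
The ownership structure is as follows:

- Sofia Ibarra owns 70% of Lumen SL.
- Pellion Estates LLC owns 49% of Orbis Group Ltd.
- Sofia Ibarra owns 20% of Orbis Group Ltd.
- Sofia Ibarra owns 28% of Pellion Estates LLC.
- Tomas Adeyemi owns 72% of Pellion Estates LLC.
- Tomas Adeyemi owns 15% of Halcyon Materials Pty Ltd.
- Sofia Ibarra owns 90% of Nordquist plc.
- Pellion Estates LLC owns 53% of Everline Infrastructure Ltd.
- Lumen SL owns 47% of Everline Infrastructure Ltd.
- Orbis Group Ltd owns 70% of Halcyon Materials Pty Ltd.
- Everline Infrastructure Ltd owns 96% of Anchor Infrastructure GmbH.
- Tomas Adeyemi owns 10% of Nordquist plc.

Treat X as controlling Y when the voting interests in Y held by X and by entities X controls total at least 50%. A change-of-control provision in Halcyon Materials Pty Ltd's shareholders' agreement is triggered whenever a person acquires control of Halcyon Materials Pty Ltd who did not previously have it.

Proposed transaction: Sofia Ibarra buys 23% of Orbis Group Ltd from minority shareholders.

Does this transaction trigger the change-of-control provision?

The purchase changes only Sofia's holdings, so Sofia is the only person who could newly come to control Halcyon.
Sofia holds 70% of Lumen, so Sofia controls Lumen.
Sofia holds 90% of Nordquist, so Sofia controls Nordquist.
Neither Sofia nor any entity Sofia controls holds any voting interest in Halcyon.
So before the transaction, Sofia does not control Halcyon.
After the purchase, Sofia's direct stake in Orbis rises to 20% + 23% = 43%.
Sofia's side now holds 43% of Orbis, not ≥ 50%, so Sofia still does not control Orbis.
After the transaction, neither Sofia nor any entity Sofia controls holds a voting interest in Halcyon, so Sofia still does not control it.
No new person acquires control, so the clause is not triggered.

No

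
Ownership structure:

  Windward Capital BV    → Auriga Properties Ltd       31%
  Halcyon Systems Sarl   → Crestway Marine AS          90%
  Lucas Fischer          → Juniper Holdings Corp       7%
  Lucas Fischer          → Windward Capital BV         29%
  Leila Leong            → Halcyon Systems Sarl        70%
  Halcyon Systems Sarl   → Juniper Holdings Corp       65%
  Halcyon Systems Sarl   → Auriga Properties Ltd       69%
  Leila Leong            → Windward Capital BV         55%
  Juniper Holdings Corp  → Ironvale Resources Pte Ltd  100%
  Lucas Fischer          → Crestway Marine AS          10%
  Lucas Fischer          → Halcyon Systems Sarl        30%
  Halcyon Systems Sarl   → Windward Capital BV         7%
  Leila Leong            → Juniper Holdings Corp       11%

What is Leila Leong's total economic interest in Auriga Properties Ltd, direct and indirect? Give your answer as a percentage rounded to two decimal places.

Leila reaches Auriga along 3 paths.
Via Halcyon → Windward: 70% × 7% × 31% = 1.519%.
Via Windward: 55% × 31% = 17.05%.
Via Halcyon: 70% × 69% = 48.3%.
Total: 1.519% + 17.05% + 48.3% = 66.869%.
Rounded: 66.87%.

66.87%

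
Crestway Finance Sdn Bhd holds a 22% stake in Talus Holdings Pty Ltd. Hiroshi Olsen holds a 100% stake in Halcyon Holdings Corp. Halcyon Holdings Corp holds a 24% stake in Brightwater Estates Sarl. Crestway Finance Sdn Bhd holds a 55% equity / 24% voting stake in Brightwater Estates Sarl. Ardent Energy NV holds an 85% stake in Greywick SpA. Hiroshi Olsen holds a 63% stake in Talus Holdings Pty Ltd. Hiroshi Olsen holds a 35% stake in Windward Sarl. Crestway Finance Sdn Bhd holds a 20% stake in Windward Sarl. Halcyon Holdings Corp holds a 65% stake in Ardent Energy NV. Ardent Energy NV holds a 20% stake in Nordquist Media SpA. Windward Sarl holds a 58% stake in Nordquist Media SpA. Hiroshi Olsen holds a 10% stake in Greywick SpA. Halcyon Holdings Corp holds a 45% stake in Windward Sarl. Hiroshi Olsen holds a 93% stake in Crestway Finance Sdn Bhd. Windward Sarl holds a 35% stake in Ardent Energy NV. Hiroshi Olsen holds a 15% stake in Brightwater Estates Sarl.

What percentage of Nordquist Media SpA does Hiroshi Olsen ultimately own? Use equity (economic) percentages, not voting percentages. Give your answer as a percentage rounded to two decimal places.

77.09%

Hiroshi reaches Nordquist along 7 paths.
Via Crestway → Windward: 93% × 20% × 58% = 10.788%.
Via Windward: 35% × 58% = 20.3%.
Via Halcyon → Windward: 100% × 45% × 58% = 26.1%.
Via Halcyon → Ardent: 100% × 65% × 20% = 13%.
Via Crestway → Windward → Ardent: 93% × 20% × 35% × 20% = 1.302%.
Via Windward → Ardent: 35% × 35% × 20% = 2.45%.
Via Halcyon → Windward → Ardent: 100% × 45% × 35% × 20% = 3.15%.
Total: 10.788% + 20.3% + 26.1% + 13% + 1.302% + 2.45% + 3.15% = 77.09%.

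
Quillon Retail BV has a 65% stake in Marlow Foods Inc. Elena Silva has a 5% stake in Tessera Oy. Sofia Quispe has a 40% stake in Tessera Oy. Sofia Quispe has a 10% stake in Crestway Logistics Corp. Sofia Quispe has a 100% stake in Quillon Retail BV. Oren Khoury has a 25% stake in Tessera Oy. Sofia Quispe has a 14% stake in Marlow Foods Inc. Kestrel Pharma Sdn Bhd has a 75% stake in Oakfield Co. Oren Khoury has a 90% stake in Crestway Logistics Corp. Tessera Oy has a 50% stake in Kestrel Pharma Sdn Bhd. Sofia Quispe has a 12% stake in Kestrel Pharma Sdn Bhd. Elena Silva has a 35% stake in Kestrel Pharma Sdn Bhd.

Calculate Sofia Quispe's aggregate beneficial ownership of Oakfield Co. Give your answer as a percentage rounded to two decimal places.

24.00%

Sofia reaches Oakfield along 2 paths.
Via Tessera → Kestrel: 40% × 50% × 75% = 15%.
Via Kestrel: 12% × 75% = 9%.
Total: 15% + 9% = 24%.
Rounded: 24.00%.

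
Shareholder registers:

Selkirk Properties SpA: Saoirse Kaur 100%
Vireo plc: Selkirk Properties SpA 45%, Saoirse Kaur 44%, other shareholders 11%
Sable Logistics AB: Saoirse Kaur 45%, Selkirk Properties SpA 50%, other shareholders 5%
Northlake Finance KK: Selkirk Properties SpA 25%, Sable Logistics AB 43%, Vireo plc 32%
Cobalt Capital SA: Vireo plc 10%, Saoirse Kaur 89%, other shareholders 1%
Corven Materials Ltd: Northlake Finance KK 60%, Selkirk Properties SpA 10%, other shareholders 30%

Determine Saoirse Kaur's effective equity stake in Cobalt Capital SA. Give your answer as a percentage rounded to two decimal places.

Saoirse reaches Cobalt along 3 paths.
Via Selkirk → Vireo: 100% × 45% × 10% = 4.5%.
Via Vireo: 44% × 10% = 4.4%.
Direct stake: 89% = 89%.
Total: 4.5% + 4.4% + 89% = 97.9%.
Rounded: 97.90%.

97.90%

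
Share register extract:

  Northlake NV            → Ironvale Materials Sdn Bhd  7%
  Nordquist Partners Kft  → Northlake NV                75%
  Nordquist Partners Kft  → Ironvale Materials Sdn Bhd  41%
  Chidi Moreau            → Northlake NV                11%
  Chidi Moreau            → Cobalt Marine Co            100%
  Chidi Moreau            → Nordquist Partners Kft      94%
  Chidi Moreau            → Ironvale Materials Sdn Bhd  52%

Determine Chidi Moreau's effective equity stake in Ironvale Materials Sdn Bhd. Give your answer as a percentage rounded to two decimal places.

Chidi reaches Ironvale along 4 paths.
Via Northlake: 11% × 7% = 0.77%.
Via Nordquist → Northlake: 94% × 75% × 7% = 4.935%.
Via Nordquist: 94% × 41% = 38.54%.
Direct stake: 52% = 52%.
Total: 0.77% + 4.935% + 38.54% + 52% = 96.245%.
Rounded: 96.25%.

96.25%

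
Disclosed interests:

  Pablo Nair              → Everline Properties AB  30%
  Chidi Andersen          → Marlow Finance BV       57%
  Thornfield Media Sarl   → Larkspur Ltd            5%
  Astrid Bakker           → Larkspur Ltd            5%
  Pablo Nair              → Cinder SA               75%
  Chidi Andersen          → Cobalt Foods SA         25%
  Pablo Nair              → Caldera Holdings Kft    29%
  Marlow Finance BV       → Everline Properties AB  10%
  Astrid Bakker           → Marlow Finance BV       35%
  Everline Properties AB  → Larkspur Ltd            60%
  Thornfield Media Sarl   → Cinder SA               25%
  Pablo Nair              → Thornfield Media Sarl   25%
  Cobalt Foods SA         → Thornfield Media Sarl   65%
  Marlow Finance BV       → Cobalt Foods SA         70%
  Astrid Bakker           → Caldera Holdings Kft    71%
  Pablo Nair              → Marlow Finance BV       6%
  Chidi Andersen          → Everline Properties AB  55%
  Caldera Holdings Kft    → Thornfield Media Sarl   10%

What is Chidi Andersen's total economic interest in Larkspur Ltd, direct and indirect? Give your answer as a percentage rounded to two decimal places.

38.53%

Chidi reaches Larkspur along 4 paths.
Via Marlow → Cobalt → Thornfield: 57% × 70% × 65% × 5% = 1.29675%.
Via Cobalt → Thornfield: 25% × 65% × 5% = 0.8125%.
Via Everline: 55% × 60% = 33%.
Via Marlow → Everline: 57% × 10% × 60% = 3.42%.
Total: 1.29675% + 0.8125% + 33% + 3.42% = 38.52925%.
Rounded: 38.53%.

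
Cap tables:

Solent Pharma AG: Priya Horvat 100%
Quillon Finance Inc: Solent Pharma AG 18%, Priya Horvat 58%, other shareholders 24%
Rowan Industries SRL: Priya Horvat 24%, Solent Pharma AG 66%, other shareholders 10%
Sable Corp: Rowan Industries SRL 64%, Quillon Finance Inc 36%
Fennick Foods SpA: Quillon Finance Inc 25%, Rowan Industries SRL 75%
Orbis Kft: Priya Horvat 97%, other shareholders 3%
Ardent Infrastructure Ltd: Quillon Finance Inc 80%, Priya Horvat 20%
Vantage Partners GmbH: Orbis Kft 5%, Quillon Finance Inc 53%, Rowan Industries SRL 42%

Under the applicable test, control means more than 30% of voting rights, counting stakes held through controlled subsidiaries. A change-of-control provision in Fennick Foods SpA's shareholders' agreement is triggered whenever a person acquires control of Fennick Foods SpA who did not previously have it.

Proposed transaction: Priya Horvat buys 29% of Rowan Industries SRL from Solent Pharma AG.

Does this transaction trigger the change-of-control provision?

No

The purchase adds only to Priya's holdings (Solent's stake shrinks), so Priya is the only person who could newly come to control Fennick.
Priya holds 100% of Solent, so Priya controls Solent.
Solent and Priya together hold 18% + 58% = 76% of Quillon, so Priya controls Quillon.
Priya and Solent together hold 24% + 66% = 90% of Rowan, so Priya controls Rowan.
Quillon and Rowan together hold 25% + 75% = 100% of Fennick, so Priya controls Fennick.
So Priya already controls Fennick before the transaction.
After the purchase, Priya's direct stake in Rowan rises to 24% + 29% = 53%, and Solent's stake falls to 37%.
Priya controlled Fennick already, so this is not a new person acquiring control; every other person's position is unchanged or reduced.
No new person acquires control, so the clause is not triggered.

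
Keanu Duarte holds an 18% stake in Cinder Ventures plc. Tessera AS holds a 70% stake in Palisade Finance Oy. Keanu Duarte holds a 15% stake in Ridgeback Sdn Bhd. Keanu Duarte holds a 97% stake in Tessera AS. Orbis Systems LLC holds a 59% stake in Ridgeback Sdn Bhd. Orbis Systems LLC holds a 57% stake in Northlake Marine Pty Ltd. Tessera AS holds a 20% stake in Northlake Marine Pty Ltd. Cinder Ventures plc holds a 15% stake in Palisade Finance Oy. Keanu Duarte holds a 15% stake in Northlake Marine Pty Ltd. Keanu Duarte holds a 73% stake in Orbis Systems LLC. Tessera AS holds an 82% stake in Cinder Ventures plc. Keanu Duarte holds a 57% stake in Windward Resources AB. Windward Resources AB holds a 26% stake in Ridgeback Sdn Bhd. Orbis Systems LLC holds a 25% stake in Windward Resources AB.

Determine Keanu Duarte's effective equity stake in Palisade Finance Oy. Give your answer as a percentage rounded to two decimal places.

Keanu reaches Palisade along 3 paths.
Via Tessera → Cinder: 97% × 82% × 15% = 11.931%.
Via Cinder: 18% × 15% = 2.7%.
Via Tessera: 97% × 70% = 67.9%.
Total: 11.931% + 2.7% + 67.9% = 82.531%.
Rounded: 82.53%.

82.53%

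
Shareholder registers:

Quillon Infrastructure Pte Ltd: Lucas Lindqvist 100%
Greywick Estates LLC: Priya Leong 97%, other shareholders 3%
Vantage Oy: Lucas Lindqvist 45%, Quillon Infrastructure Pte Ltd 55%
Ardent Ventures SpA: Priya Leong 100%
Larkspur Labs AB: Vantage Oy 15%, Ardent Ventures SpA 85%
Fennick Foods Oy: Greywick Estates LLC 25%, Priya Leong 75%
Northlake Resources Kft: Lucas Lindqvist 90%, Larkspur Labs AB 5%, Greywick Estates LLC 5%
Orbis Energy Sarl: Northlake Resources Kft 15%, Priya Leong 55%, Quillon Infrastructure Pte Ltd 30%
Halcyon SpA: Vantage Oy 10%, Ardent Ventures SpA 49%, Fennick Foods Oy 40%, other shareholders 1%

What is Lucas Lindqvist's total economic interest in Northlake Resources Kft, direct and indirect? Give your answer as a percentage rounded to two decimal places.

Lucas reaches Northlake along 3 paths.
Direct stake: 90% = 90%.
Via Vantage → Larkspur: 45% × 15% × 5% = 0.3375%.
Via Quillon → Vantage → Larkspur: 100% × 55% × 15% × 5% = 0.4125%.
Total: 90% + 0.3375% + 0.4125% = 90.75%.

90.75%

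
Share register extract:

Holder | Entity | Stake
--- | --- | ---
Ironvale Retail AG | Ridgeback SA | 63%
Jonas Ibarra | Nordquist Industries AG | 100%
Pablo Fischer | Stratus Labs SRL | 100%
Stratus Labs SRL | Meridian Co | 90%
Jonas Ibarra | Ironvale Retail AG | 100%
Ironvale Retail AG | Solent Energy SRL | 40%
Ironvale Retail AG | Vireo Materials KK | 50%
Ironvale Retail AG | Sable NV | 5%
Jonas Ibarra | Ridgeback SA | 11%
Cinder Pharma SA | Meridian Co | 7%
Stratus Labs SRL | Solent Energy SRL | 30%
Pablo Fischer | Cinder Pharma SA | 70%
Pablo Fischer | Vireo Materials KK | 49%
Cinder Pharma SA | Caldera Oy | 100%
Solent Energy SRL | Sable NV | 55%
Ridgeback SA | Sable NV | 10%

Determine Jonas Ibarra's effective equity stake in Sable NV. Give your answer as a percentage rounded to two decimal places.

34.40%

Jonas reaches Sable along 4 paths.
Via Ironvale → Solent: 100% × 40% × 55% = 22%.
Via Ridgeback: 11% × 10% = 1.1%.
Via Ironvale → Ridgeback: 100% × 63% × 10% = 6.3%.
Via Ironvale: 100% × 5% = 5%.
Total: 22% + 1.1% + 6.3% + 5% = 34.4%.
Rounded: 34.40%.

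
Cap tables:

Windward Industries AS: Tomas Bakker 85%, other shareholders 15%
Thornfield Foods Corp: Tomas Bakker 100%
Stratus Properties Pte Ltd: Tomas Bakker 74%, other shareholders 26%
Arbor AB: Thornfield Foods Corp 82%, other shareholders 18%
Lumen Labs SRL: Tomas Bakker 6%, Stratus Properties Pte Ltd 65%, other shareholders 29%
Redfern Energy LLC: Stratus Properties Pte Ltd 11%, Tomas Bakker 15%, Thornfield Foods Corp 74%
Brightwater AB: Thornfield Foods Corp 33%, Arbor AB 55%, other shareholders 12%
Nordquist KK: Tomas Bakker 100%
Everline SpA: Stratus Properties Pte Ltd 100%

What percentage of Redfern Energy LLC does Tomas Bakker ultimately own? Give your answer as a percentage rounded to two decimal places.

97.14%

Tomas reaches Redfern along 3 paths.
Via Stratus: 74% × 11% = 8.14%.
Direct stake: 15% = 15%.
Via Thornfield: 100% × 74% = 74%.
Total: 8.14% + 15% + 74% = 97.14%.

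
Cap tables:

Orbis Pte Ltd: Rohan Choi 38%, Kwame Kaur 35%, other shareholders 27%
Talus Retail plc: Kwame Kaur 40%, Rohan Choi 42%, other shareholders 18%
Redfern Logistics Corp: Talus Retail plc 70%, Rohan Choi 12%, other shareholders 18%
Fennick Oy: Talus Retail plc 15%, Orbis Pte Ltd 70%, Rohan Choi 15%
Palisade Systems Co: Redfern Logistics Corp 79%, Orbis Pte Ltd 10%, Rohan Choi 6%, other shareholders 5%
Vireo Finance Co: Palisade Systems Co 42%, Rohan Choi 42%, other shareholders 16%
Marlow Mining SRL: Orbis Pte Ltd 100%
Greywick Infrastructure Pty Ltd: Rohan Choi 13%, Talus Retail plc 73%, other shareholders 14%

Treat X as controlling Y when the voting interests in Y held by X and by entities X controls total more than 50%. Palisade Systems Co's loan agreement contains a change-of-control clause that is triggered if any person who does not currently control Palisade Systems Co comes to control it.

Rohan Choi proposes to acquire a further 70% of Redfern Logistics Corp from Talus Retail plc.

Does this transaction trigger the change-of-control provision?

The purchase adds only to Rohan's holdings (Talus's stake shrinks), so Rohan is the only person who could newly come to control Palisade.
Rohan's largest direct stake is 42% in Talus, which does not meet the threshold, so Rohan controls no company.
In Palisade, Rohan's side holds only 6%, not > 50%.
So before the transaction, Rohan does not control Palisade.
After the purchase, Rohan's direct stake in Redfern rises to 12% + 70% = 82%, and Talus's stake falls to 0%.
Rohan holds 82% of Redfern, so Rohan controls Redfern.
Redfern and Rohan together hold 79% + 6% = 85% of Palisade, so Rohan controls Palisade.
Rohan did not control Palisade before and does after, so the clause is triggered.

Yes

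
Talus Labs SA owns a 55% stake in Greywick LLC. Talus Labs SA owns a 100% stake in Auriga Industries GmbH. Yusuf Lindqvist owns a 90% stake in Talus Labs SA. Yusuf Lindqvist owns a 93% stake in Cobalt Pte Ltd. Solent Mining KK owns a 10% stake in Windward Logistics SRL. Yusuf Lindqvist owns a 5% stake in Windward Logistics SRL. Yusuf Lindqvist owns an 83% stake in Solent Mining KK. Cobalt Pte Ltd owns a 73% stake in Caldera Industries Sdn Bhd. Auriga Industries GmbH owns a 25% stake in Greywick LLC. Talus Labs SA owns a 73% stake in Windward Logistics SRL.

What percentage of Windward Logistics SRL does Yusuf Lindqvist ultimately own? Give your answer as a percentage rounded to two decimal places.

79.00%

Yusuf reaches Windward along 3 paths.
Via Solent: 83% × 10% = 8.3%.
Via Talus: 90% × 73% = 65.7%.
Direct stake: 5% = 5%.
Total: 8.3% + 65.7% + 5% = 79%.
Rounded: 79.00%.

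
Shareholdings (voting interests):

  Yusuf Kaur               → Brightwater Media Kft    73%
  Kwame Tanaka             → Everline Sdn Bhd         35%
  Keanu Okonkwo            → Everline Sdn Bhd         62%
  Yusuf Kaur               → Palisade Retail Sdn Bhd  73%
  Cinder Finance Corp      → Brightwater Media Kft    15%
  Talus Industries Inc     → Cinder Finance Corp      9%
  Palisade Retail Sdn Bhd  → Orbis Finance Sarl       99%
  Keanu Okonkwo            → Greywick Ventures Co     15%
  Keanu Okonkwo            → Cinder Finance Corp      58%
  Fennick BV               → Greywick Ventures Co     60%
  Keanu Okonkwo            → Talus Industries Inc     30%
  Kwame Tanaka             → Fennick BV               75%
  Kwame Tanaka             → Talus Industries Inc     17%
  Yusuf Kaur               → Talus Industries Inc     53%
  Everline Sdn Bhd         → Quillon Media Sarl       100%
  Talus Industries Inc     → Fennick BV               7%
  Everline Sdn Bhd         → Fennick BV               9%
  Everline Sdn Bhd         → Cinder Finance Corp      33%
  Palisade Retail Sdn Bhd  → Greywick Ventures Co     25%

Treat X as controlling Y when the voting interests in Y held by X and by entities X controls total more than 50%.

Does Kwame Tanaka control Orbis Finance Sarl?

No

Kwame holds 75% of Fennick, so Kwame controls Fennick.
Fennick holds 60% of Greywick, so Kwame controls Greywick.
Neither Kwame nor any entity Kwame controls holds any voting interest in Orbis.
So Kwame does not control Orbis.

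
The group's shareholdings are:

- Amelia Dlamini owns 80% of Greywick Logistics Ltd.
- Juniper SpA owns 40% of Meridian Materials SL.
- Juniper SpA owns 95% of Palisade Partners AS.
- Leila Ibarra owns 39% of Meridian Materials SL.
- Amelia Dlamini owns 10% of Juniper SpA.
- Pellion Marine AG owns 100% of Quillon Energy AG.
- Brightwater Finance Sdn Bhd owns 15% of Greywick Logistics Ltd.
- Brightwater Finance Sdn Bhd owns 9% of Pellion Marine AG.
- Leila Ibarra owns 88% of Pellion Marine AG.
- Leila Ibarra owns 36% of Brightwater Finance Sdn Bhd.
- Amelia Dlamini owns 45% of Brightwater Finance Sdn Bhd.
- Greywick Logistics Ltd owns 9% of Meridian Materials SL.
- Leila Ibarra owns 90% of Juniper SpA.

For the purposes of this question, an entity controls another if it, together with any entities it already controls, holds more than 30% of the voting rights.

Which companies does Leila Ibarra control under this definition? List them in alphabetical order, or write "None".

Leila holds 90% of Juniper, so Leila controls Juniper.
Leila holds 36% of Brightwater, so Leila controls Brightwater.
Juniper holds 95% of Palisade, so Leila controls Palisade.
Brightwater and Leila together hold 9% + 88% = 97% of Pellion, so Leila controls Pellion.
Pellion holds 100% of Quillon, so Leila controls Quillon.
Leila and Juniper together hold 39% + 40% = 79% of Meridian, so Leila controls Meridian.
No other company's threshold is met.

Brightwater Finance Sdn Bhd, Juniper SpA, Meridian Materials SL, Palisade Partners AS, Pellion Marine AG, Quillon Energy AG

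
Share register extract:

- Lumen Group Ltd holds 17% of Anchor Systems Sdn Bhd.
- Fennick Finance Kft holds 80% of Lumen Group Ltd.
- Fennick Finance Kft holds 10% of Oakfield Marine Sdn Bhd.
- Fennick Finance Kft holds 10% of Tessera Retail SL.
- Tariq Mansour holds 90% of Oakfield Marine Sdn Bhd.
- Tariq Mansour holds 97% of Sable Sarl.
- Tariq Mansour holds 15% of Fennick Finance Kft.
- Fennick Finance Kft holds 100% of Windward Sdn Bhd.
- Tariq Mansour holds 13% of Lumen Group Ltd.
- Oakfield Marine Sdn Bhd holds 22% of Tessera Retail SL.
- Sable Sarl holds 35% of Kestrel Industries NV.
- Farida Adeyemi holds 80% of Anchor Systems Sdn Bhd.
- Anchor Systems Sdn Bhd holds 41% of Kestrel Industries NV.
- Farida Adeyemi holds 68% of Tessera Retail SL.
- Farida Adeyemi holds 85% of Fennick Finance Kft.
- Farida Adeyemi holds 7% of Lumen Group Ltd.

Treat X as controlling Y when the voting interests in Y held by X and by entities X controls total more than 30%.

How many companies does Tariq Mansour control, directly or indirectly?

Tariq holds 90% of Oakfield, so Tariq controls Oakfield.
Tariq holds 97% of Sable, so Tariq controls Sable.
Sable holds 35% of Kestrel, so Tariq controls Kestrel.
No other company's threshold is met.
Tariq controls 3 companies.

3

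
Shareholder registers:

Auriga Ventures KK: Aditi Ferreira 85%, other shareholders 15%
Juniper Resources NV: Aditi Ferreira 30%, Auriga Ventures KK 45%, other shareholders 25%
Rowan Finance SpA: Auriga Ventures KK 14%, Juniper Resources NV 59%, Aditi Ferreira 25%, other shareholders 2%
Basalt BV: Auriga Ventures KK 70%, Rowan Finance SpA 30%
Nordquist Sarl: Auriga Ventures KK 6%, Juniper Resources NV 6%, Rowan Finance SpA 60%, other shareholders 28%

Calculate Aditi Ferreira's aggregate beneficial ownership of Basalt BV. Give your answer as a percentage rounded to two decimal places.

Aditi reaches Basalt along 5 paths.
Via Auriga: 85% × 70% = 59.5%.
Via Auriga → Rowan: 85% × 14% × 30% = 3.57%.
Via Juniper → Rowan: 30% × 59% × 30% = 5.31%.
Via Auriga → Juniper → Rowan: 85% × 45% × 59% × 30% = 6.77025%.
Via Rowan: 25% × 30% = 7.5%.
Total: 59.5% + 3.57% + 5.31% + 6.77025% + 7.5% = 82.65025%.
Rounded: 82.65%.

82.65%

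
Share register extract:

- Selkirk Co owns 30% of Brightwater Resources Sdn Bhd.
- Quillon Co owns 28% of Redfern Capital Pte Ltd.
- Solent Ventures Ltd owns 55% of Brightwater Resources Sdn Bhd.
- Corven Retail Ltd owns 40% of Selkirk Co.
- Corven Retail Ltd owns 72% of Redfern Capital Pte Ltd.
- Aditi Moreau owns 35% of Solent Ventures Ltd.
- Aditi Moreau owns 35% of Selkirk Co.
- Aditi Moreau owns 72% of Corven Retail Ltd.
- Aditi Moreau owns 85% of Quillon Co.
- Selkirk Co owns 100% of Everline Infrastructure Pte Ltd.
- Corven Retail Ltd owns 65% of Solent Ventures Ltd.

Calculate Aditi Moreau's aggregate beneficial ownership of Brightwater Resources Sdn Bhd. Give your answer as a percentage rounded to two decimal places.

64.13%

Aditi reaches Brightwater along 4 paths.
Via Selkirk: 35% × 30% = 10.5%.
Via Corven → Selkirk: 72% × 40% × 30% = 8.64%.
Via Corven → Solent: 72% × 65% × 55% = 25.74%.
Via Solent: 35% × 55% = 19.25%.
Total: 10.5% + 8.64% + 25.74% + 19.25% = 64.13%.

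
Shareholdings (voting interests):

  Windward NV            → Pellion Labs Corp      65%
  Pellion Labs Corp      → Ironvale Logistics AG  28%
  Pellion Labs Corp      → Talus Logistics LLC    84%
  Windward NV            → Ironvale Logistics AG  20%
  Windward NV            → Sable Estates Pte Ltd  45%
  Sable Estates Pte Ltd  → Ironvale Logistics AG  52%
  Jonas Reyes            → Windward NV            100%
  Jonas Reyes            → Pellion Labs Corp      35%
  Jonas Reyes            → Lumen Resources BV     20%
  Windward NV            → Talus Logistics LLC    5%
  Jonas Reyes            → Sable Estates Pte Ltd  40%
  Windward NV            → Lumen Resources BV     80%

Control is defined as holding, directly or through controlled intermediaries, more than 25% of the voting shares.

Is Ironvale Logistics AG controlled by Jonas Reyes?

Yes

Jonas holds 100% of Windward, so Jonas controls Windward.
Jonas and Windward together hold 35% + 65% = 100% of Pellion, so Jonas controls Pellion.
Jonas and Windward together hold 40% + 45% = 85% of Sable, so Jonas controls Sable.
Sable and Windward and Pellion together hold 52% + 20% + 28% = 100% of Ironvale, so Jonas controls Ironvale.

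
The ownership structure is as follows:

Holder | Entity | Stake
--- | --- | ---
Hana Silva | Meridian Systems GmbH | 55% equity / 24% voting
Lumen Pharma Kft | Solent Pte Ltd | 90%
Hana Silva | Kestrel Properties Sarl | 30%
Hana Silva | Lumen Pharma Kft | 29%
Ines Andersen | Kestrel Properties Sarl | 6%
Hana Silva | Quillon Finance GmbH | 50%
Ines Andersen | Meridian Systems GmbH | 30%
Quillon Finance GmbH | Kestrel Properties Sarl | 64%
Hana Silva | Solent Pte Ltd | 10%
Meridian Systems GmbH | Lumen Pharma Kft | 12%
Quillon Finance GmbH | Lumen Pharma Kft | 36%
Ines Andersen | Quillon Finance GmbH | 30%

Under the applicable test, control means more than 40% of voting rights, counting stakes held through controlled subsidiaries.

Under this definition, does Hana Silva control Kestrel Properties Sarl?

Yes

Hana holds 50% of Quillon, so Hana controls Quillon.
Quillon and Hana together hold 64% + 30% = 94% of Kestrel, so Hana controls Kestrel.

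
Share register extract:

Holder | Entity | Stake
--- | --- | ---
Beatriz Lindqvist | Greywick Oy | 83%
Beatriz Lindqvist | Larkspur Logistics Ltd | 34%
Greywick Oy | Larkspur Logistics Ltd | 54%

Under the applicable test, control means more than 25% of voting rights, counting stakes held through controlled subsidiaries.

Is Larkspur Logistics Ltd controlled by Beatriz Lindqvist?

Beatriz holds 83% of Greywick, so Beatriz controls Greywick.
Beatriz and Greywick together hold 34% + 54% = 88% of Larkspur, so Beatriz controls Larkspur.

Yes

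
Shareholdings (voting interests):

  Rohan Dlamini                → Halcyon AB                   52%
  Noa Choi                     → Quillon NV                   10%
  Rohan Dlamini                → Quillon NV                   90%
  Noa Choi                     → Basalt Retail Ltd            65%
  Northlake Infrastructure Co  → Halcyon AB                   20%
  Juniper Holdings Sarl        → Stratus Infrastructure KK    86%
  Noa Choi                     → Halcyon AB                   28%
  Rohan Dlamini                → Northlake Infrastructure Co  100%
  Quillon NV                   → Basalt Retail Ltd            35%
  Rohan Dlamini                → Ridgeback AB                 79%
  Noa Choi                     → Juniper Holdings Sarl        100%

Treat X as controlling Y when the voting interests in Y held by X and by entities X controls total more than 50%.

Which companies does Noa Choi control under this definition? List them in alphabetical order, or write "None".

Basalt Retail Ltd, Juniper Holdings Sarl, Stratus Infrastructure KK

Noa holds 100% of Juniper, so Noa controls Juniper.
Noa holds 65% of Basalt, so Noa controls Basalt.
Juniper holds 86% of Stratus, so Noa controls Stratus.
No other company's threshold is met.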